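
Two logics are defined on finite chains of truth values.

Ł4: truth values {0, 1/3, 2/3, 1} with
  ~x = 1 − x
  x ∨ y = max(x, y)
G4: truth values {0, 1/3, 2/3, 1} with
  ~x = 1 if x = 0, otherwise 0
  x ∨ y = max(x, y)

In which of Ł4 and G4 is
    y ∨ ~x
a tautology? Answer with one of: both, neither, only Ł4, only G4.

In Ł4: at x = 1/3, y = 0 the value is 2/3 — not a tautology.
In G4: at x = 1/3, y = 0 the value is 0 — not a tautology.

neither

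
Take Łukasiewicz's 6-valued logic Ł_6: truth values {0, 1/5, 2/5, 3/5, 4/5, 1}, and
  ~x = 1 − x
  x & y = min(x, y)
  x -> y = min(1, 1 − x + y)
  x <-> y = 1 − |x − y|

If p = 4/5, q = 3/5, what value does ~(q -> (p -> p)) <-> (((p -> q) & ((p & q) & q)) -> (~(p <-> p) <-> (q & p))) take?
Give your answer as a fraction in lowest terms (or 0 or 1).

p -> p = 4/5 -> 4/5 = 1
q -> (p -> p) = 3/5 -> 1 = 1
~(q -> (p -> p)) = ~1 = 0
p -> q = 4/5 -> 3/5 = 4/5
p & q = 4/5 & 3/5 = 3/5
(p & q) & q = 3/5 & 3/5 = 3/5
(p -> q) & ((p & q) & q) = 4/5 & 3/5 = 3/5
p <-> p = 4/5 <-> 4/5 = 1
~(p <-> p) = ~1 = 0
q & p = 3/5 & 4/5 = 3/5
~(p <-> p) <-> (q & p) = 0 <-> 3/5 = 2/5
((p -> q) & ((p & q) & q)) -> (~(p <-> p) <-> (q & p)) = 3/5 -> 2/5 = 4/5
~(q -> (p -> p)) <-> (((p -> q) & ((p & q) & q)) -> (~(p <-> p) <-> (q & p))) = 0 <-> 4/5 = 1/5

1/5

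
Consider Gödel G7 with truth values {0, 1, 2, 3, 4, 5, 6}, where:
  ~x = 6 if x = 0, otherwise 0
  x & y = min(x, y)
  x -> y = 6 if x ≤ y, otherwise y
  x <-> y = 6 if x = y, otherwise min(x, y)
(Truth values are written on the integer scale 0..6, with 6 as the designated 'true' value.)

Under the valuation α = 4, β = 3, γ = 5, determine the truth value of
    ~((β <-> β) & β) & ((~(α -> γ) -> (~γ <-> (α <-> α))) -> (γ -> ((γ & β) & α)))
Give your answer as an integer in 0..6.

β <-> β = 3 <-> 3 = 6
(β <-> β) & β = 6 & 3 = 3
~((β <-> β) & β) = ~3 = 0
α -> γ = 4 -> 5 = 6
~(α -> γ) = ~6 = 0
~γ = ~5 = 0
α <-> α = 4 <-> 4 = 6
~γ <-> (α <-> α) = 0 <-> 6 = 0
~(α -> γ) -> (~γ <-> (α <-> α)) = 0 -> 0 = 6
γ & β = 5 & 3 = 3
(γ & β) & α = 3 & 4 = 3
γ -> ((γ & β) & α) = 5 -> 3 = 3
(~(α -> γ) -> (~γ <-> (α <-> α))) -> (γ -> ((γ & β) & α)) = 6 -> 3 = 3
~((β <-> β) & β) & ((~(α -> γ) -> (~γ <-> (α <-> α))) -> (γ -> ((γ & β) & α))) = 0 & 3 = 0

0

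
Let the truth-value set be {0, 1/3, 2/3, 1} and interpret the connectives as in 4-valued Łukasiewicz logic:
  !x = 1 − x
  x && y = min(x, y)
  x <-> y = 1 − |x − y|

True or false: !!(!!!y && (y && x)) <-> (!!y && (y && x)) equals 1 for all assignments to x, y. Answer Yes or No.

Counterexample: take x = 1/3, y = 1.
!y = !1 = 0
!!y = !0 = 1
!!!y = !1 = 0
y && x = 1 && 1/3 = 1/3
!!!y && (y && x) = 0 && 1/3 = 0
!(!!!y && (y && x)) = !0 = 1
!!(!!!y && (y && x)) = !1 = 0
!y = !1 = 0
!!y = !0 = 1
y && x = 1 && 1/3 = 1/3
!!y && (y && x) = 1 && 1/3 = 1/3
!!(!!!y && (y && x)) <-> (!!y && (y && x)) = 0 <-> 1/3 = 2/3
This gives 2/3 ≠ 1.

No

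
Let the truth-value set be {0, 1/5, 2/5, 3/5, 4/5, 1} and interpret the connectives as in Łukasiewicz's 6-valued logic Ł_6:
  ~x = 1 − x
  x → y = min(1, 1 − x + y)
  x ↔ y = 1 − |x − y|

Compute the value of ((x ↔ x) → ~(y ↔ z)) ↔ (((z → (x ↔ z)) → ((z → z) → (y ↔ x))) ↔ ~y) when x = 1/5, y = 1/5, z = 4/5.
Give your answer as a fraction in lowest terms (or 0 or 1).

x ↔ x = 1/5 ↔ 1/5 = 1
y ↔ z = 1/5 ↔ 4/5 = 2/5
~(y ↔ z) = ~2/5 = 3/5
(x ↔ x) → ~(y ↔ z) = 1 → 3/5 = 3/5
x ↔ z = 1/5 ↔ 4/5 = 2/5
z → (x ↔ z) = 4/5 → 2/5 = 3/5
z → z = 4/5 → 4/5 = 1
y ↔ x = 1/5 ↔ 1/5 = 1
(z → z) → (y ↔ x) = 1 → 1 = 1
(z → (x ↔ z)) → ((z → z) → (y ↔ x)) = 3/5 → 1 = 1
~y = ~1/5 = 4/5
((z → (x ↔ z)) → ((z → z) → (y ↔ x))) ↔ ~y = 1 ↔ 4/5 = 4/5
((x ↔ x) → ~(y ↔ z)) ↔ (((z → (x ↔ z)) → ((z → z) → (y ↔ x))) ↔ ~y) = 3/5 ↔ 4/5 = 4/5

4/5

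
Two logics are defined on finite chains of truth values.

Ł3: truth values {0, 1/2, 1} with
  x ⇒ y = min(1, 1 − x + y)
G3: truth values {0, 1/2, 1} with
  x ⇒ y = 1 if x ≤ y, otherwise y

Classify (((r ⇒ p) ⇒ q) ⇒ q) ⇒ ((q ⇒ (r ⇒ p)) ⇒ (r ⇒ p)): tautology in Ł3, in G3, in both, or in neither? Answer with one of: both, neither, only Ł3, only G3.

In Ł3: every assignment gives 1 — tautology.
In G3: at p = 1/2, q = 0, r = 1 the value is 1/2 — not a tautology.

only Ł3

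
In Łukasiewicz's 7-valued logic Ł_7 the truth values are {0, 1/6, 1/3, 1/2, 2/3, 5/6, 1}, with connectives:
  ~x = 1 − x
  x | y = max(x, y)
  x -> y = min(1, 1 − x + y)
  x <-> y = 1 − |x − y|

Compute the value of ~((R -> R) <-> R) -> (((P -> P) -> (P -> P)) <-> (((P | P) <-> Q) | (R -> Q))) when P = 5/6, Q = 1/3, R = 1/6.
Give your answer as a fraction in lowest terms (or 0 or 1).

1

R -> R = 1/6 -> 1/6 = 1
(R -> R) <-> R = 1 <-> 1/6 = 1/6
~((R -> R) <-> R) = ~1/6 = 5/6
P -> P = 5/6 -> 5/6 = 1
P -> P = 5/6 -> 5/6 = 1
(P -> P) -> (P -> P) = 1 -> 1 = 1
P | P = 5/6 | 5/6 = 5/6
(P | P) <-> Q = 5/6 <-> 1/3 = 1/2
R -> Q = 1/6 -> 1/3 = 1
((P | P) <-> Q) | (R -> Q) = 1/2 | 1 = 1
((P -> P) -> (P -> P)) <-> (((P | P) <-> Q) | (R -> Q)) = 1 <-> 1 = 1
~((R -> R) <-> R) -> (((P -> P) -> (P -> P)) <-> (((P | P) <-> Q) | (R -> Q))) = 5/6 -> 1 = 1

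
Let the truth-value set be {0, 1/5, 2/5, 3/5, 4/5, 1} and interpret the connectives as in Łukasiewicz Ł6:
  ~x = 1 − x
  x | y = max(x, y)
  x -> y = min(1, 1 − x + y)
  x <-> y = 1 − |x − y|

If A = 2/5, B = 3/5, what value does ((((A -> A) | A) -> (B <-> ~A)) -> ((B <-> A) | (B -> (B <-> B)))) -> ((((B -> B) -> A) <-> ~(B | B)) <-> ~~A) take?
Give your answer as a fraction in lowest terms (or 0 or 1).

2/5

A -> A = 2/5 -> 2/5 = 1
(A -> A) | A = 1 | 2/5 = 1
~A = ~2/5 = 3/5
B <-> ~A = 3/5 <-> 3/5 = 1
((A -> A) | A) -> (B <-> ~A) = 1 -> 1 = 1
B <-> A = 3/5 <-> 2/5 = 4/5
B <-> B = 3/5 <-> 3/5 = 1
B -> (B <-> B) = 3/5 -> 1 = 1
(B <-> A) | (B -> (B <-> B)) = 4/5 | 1 = 1
(((A -> A) | A) -> (B <-> ~A)) -> ((B <-> A) | (B -> (B <-> B))) = 1 -> 1 = 1
B -> B = 3/5 -> 3/5 = 1
(B -> B) -> A = 1 -> 2/5 = 2/5
B | B = 3/5 | 3/5 = 3/5
~(B | B) = ~3/5 = 2/5
((B -> B) -> A) <-> ~(B | B) = 2/5 <-> 2/5 = 1
~A = ~2/5 = 3/5
~~A = ~3/5 = 2/5
(((B -> B) -> A) <-> ~(B | B)) <-> ~~A = 1 <-> 2/5 = 2/5
((((A -> A) | A) -> (B <-> ~A)) -> ((B <-> A) | (B -> (B <-> B)))) -> ((((B -> B) -> A) <-> ~(B | B)) <-> ~~A) = 1 -> 2/5 = 2/5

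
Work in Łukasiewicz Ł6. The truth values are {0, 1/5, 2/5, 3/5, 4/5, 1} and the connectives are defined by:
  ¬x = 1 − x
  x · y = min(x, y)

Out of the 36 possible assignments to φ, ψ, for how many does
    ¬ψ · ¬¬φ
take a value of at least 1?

value 1: 1 assignment (counts)
value 4/5: 3 assignments
value 3/5: 5 assignments
value 2/5: 7 assignments
value 1/5: 9 assignments
value 0: 11 assignments
So 1 of the 36 assignments meets the threshold.

1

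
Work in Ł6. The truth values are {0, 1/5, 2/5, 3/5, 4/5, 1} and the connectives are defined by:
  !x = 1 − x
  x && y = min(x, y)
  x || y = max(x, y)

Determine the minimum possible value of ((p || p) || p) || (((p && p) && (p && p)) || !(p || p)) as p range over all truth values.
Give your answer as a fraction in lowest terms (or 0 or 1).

3/5

Take p = 2/5:
p || p = 2/5 || 2/5 = 2/5
(p || p) || p = 2/5 || 2/5 = 2/5
p && p = 2/5 && 2/5 = 2/5
p && p = 2/5 && 2/5 = 2/5
(p && p) && (p && p) = 2/5 && 2/5 = 2/5
p || p = 2/5 || 2/5 = 2/5
!(p || p) = !2/5 = 3/5
((p && p) && (p && p)) || !(p || p) = 2/5 || 3/5 = 3/5
((p || p) || p) || (((p && p) && (p && p)) || !(p || p)) = 2/5 || 3/5 = 3/5
No assignment yields a value below 3/5, so this is the minimum.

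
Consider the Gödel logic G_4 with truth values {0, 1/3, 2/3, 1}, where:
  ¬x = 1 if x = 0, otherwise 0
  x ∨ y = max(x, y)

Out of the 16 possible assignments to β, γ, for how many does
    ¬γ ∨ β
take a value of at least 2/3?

β = 0, γ = 0 ↦ 1  ≥
β = 0, γ = 1/3 ↦ 0  <
β = 0, γ = 2/3 ↦ 0  <
β = 0, γ = 1 ↦ 0  <
β = 1/3, γ = 0 ↦ 1  ≥
β = 1/3, γ = 1/3 ↦ 1/3  <
β = 1/3, γ = 2/3 ↦ 1/3  <
β = 1/3, γ = 1 ↦ 1/3  <
β = 2/3, γ = 0 ↦ 1  ≥
β = 2/3, γ = 1/3 ↦ 2/3  ≥
β = 2/3, γ = 2/3 ↦ 2/3  ≥
β = 2/3, γ = 1 ↦ 2/3  ≥
β = 1, γ = 0 ↦ 1  ≥
β = 1, γ = 1/3 ↦ 1  ≥
β = 1, γ = 2/3 ↦ 1  ≥
β = 1, γ = 1 ↦ 1  ≥
So 10 of the 16 assignments meet the threshold.

10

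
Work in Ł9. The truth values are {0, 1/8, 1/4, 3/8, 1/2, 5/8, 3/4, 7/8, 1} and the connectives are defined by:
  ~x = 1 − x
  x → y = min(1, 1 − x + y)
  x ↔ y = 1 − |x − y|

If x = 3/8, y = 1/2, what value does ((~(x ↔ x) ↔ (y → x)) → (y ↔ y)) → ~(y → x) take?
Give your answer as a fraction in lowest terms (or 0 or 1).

1/8

x ↔ x = 3/8 ↔ 3/8 = 1
~(x ↔ x) = ~1 = 0
y → x = 1/2 → 3/8 = 7/8
~(x ↔ x) ↔ (y → x) = 0 ↔ 7/8 = 1/8
y ↔ y = 1/2 ↔ 1/2 = 1
(~(x ↔ x) ↔ (y → x)) → (y ↔ y) = 1/8 → 1 = 1
y → x = 1/2 → 3/8 = 7/8
~(y → x) = ~7/8 = 1/8
((~(x ↔ x) ↔ (y → x)) → (y ↔ y)) → ~(y → x) = 1 → 1/8 = 1/8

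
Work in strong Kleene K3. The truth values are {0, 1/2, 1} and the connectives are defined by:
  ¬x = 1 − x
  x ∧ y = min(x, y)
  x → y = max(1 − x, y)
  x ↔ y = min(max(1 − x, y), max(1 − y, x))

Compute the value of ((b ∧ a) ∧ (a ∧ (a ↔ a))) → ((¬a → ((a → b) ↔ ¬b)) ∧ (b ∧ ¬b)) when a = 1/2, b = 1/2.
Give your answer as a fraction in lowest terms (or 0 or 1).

b ∧ a = 1/2 ∧ 1/2 = 1/2
a ↔ a = 1/2 ↔ 1/2 = 1/2
a ∧ (a ↔ a) = 1/2 ∧ 1/2 = 1/2
(b ∧ a) ∧ (a ∧ (a ↔ a)) = 1/2 ∧ 1/2 = 1/2
¬a = ¬1/2 = 1/2
a → b = 1/2 → 1/2 = 1/2
¬b = ¬1/2 = 1/2
(a → b) ↔ ¬b = 1/2 ↔ 1/2 = 1/2
¬a → ((a → b) ↔ ¬b) = 1/2 → 1/2 = 1/2
¬b = ¬1/2 = 1/2
b ∧ ¬b = 1/2 ∧ 1/2 = 1/2
(¬a → ((a → b) ↔ ¬b)) ∧ (b ∧ ¬b) = 1/2 ∧ 1/2 = 1/2
((b ∧ a) ∧ (a ∧ (a ↔ a))) → ((¬a → ((a → b) ↔ ¬b)) ∧ (b ∧ ¬b)) = 1/2 → 1/2 = 1/2

1/2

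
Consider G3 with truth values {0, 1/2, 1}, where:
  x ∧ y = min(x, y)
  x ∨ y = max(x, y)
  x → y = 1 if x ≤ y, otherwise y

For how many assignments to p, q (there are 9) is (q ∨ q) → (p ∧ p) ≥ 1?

p = 0, q = 0 ↦ 1  ≥
p = 0, q = 1/2 ↦ 0  <
p = 0, q = 1 ↦ 0  <
p = 1/2, q = 0 ↦ 1  ≥
p = 1/2, q = 1/2 ↦ 1  ≥
p = 1/2, q = 1 ↦ 1/2  <
p = 1, q = 0 ↦ 1  ≥
p = 1, q = 1/2 ↦ 1  ≥
p = 1, q = 1 ↦ 1  ≥
So 6 of the 9 assignments meet the threshold.

6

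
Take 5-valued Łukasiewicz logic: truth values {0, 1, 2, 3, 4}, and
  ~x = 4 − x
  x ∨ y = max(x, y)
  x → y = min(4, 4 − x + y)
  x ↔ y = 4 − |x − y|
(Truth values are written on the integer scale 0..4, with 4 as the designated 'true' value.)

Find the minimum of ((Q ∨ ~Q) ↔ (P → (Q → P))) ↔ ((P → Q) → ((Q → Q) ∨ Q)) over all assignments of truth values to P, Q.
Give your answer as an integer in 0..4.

2

Take P = 0, Q = 2:
~Q = ~2 = 2
Q ∨ ~Q = 2 ∨ 2 = 2
Q → P = 2 → 0 = 2
P → (Q → P) = 0 → 2 = 4
(Q ∨ ~Q) ↔ (P → (Q → P)) = 2 ↔ 4 = 2
P → Q = 0 → 2 = 4
Q → Q = 2 → 2 = 4
(Q → Q) ∨ Q = 4 ∨ 2 = 4
(P → Q) → ((Q → Q) ∨ Q) = 4 → 4 = 4
((Q ∨ ~Q) ↔ (P → (Q → P))) ↔ ((P → Q) → ((Q → Q) ∨ Q)) = 2 ↔ 4 = 2
No assignment yields a value below 2, so this is the minimum.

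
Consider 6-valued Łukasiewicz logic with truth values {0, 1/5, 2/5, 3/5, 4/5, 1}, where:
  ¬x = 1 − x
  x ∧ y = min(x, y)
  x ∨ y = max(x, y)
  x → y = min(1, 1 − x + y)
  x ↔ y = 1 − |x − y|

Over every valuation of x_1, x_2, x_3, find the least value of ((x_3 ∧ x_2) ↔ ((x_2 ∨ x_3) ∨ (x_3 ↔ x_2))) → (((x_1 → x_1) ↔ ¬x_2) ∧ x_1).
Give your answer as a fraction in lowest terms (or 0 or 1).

0

Take x_1 = 0, x_2 = 1, x_3 = 1:
x_3 ∧ x_2 = 1 ∧ 1 = 1
x_2 ∨ x_3 = 1 ∨ 1 = 1
x_3 ↔ x_2 = 1 ↔ 1 = 1
(x_2 ∨ x_3) ∨ (x_3 ↔ x_2) = 1 ∨ 1 = 1
(x_3 ∧ x_2) ↔ ((x_2 ∨ x_3) ∨ (x_3 ↔ x_2)) = 1 ↔ 1 = 1
x_1 → x_1 = 0 → 0 = 1
¬x_2 = ¬1 = 0
(x_1 → x_1) ↔ ¬x_2 = 1 ↔ 0 = 0
((x_1 → x_1) ↔ ¬x_2) ∧ x_1 = 0 ∧ 0 = 0
((x_3 ∧ x_2) ↔ ((x_2 ∨ x_3) ∨ (x_3 ↔ x_2))) → (((x_1 → x_1) ↔ ¬x_2) ∧ x_1) = 1 → 0 = 0
No assignment yields a value below 0, so this is the minimum.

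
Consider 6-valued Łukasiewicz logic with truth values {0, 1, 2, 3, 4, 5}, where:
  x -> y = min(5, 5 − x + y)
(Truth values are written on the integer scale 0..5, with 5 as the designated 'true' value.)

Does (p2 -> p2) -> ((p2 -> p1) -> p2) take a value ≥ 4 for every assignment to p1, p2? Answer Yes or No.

No

Counterexample: take p1 = 0, p2 = 0.
p2 -> p2 = 0 -> 0 = 5
p2 -> p1 = 0 -> 0 = 5
(p2 -> p1) -> p2 = 5 -> 0 = 0
(p2 -> p2) -> ((p2 -> p1) -> p2) = 5 -> 0 = 0
This gives 0, which is below 4.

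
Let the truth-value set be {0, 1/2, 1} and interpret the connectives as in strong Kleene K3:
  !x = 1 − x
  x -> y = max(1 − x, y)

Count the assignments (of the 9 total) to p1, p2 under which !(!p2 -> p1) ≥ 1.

p1 = 0, p2 = 0 ↦ 1  ≥
p1 = 0, p2 = 1/2 ↦ 1/2  <
p1 = 0, p2 = 1 ↦ 0  <
p1 = 1/2, p2 = 0 ↦ 1/2  <
p1 = 1/2, p2 = 1/2 ↦ 1/2  <
p1 = 1/2, p2 = 1 ↦ 0  <
p1 = 1, p2 = 0 ↦ 0  <
p1 = 1, p2 = 1/2 ↦ 0  <
p1 = 1, p2 = 1 ↦ 0  <
So 1 of the 9 assignments meets the threshold.

1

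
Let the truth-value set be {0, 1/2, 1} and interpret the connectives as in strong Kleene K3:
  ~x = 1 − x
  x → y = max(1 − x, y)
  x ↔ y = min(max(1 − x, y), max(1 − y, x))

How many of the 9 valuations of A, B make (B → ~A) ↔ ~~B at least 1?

A = 0, B = 0 ↦ 0  <
A = 0, B = 1/2 ↦ 1/2  <
A = 0, B = 1 ↦ 1  ≥
A = 1/2, B = 0 ↦ 0  <
A = 1/2, B = 1/2 ↦ 1/2  <
A = 1/2, B = 1 ↦ 1/2  <
A = 1, B = 0 ↦ 0  <
A = 1, B = 1/2 ↦ 1/2  <
A = 1, B = 1 ↦ 0  <
So 1 of the 9 assignments meets the threshold.

1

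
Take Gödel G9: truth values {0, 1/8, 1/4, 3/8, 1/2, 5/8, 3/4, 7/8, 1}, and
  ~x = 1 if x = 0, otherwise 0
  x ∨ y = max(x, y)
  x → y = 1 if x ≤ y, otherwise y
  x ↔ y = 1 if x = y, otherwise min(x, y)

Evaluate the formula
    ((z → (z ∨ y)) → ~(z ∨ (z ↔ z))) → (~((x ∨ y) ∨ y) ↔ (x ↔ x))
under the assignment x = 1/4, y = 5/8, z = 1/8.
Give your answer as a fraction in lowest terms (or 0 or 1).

z ∨ y = 1/8 ∨ 5/8 = 5/8
z → (z ∨ y) = 1/8 → 5/8 = 1
z ↔ z = 1/8 ↔ 1/8 = 1
z ∨ (z ↔ z) = 1/8 ∨ 1 = 1
~(z ∨ (z ↔ z)) = ~1 = 0
(z → (z ∨ y)) → ~(z ∨ (z ↔ z)) = 1 → 0 = 0
x ∨ y = 1/4 ∨ 5/8 = 5/8
(x ∨ y) ∨ y = 5/8 ∨ 5/8 = 5/8
~((x ∨ y) ∨ y) = ~5/8 = 0
x ↔ x = 1/4 ↔ 1/4 = 1
~((x ∨ y) ∨ y) ↔ (x ↔ x) = 0 ↔ 1 = 0
((z → (z ∨ y)) → ~(z ∨ (z ↔ z))) → (~((x ∨ y) ∨ y) ↔ (x ↔ x)) = 0 → 0 = 1

1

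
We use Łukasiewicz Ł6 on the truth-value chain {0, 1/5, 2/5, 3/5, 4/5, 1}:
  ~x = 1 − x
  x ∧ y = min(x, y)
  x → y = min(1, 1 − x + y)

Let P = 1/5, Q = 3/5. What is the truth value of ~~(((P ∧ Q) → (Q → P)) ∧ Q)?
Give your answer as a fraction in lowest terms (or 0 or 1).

3/5

P ∧ Q = 1/5 ∧ 3/5 = 1/5
Q → P = 3/5 → 1/5 = 3/5
(P ∧ Q) → (Q → P) = 1/5 → 3/5 = 1
((P ∧ Q) → (Q → P)) ∧ Q = 1 ∧ 3/5 = 3/5
~(((P ∧ Q) → (Q → P)) ∧ Q) = ~3/5 = 2/5
~~(((P ∧ Q) → (Q → P)) ∧ Q) = ~2/5 = 3/5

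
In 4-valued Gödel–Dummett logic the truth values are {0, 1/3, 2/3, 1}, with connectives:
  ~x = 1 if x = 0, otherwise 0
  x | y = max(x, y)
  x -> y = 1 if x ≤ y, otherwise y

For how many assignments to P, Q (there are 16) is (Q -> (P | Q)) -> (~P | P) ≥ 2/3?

P = 0, Q = 0 ↦ 1  ≥
P = 0, Q = 1/3 ↦ 1  ≥
P = 0, Q = 2/3 ↦ 1  ≥
P = 0, Q = 1 ↦ 1  ≥
P = 1/3, Q = 0 ↦ 1/3  <
P = 1/3, Q = 1/3 ↦ 1/3  <
P = 1/3, Q = 2/3 ↦ 1/3  <
P = 1/3, Q = 1 ↦ 1/3  <
P = 2/3, Q = 0 ↦ 2/3  ≥
P = 2/3, Q = 1/3 ↦ 2/3  ≥
P = 2/3, Q = 2/3 ↦ 2/3  ≥
P = 2/3, Q = 1 ↦ 2/3  ≥
P = 1, Q = 0 ↦ 1  ≥
P = 1, Q = 1/3 ↦ 1  ≥
P = 1, Q = 2/3 ↦ 1  ≥
P = 1, Q = 1 ↦ 1  ≥
So 12 of the 16 assignments meet the threshold.

12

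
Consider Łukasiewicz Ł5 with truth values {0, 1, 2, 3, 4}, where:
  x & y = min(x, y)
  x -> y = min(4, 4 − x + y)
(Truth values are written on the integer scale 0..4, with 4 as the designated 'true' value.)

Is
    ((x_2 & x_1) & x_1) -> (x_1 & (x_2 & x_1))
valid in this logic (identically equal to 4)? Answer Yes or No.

Yes

At x_1 = 3, x_2 = 3, for instance:
x_2 & x_1 = 3 & 3 = 3
(x_2 & x_1) & x_1 = 3 & 3 = 3
x_1 & (x_2 & x_1) = 3 & 3 = 3
((x_2 & x_1) & x_1) -> (x_1 & (x_2 & x_1)) = 3 -> 3 = 4
and checking the remaining 24 assignments likewise gives ≥ 4 in every case.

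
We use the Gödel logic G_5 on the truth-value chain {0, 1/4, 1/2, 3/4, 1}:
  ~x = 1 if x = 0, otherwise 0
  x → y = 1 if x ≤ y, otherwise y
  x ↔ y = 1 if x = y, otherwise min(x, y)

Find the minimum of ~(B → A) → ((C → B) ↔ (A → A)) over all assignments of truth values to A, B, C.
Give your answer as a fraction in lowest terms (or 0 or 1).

Take A = 0, B = 1/4, C = 1/2:
B → A = 1/4 → 0 = 0
~(B → A) = ~0 = 1
C → B = 1/2 → 1/4 = 1/4
A → A = 0 → 0 = 1
(C → B) ↔ (A → A) = 1/4 ↔ 1 = 1/4
~(B → A) → ((C → B) ↔ (A → A)) = 1 → 1/4 = 1/4
No assignment yields a value below 1/4, so this is the minimum.

1/4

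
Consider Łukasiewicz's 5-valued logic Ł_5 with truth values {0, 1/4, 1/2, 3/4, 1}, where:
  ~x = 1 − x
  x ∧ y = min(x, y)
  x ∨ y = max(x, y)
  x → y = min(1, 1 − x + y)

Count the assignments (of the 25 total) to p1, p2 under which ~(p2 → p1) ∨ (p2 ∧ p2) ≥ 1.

5

value 1: 5 assignments (counts)
value 3/4: 5 assignments
value 1/2: 5 assignments
value 1/4: 5 assignments
value 0: 5 assignments
So 5 of the 25 assignments meet the threshold.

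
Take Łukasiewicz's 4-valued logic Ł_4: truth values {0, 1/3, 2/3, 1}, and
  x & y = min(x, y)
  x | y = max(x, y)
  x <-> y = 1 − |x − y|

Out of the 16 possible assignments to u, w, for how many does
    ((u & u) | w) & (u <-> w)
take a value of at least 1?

u = 0, w = 0 ↦ 0  <
u = 0, w = 1/3 ↦ 1/3  <
u = 0, w = 2/3 ↦ 1/3  <
u = 0, w = 1 ↦ 0  <
u = 1/3, w = 0 ↦ 1/3  <
u = 1/3, w = 1/3 ↦ 1/3  <
u = 1/3, w = 2/3 ↦ 2/3  <
u = 1/3, w = 1 ↦ 1/3  <
u = 2/3, w = 0 ↦ 1/3  <
u = 2/3, w = 1/3 ↦ 2/3  <
u = 2/3, w = 2/3 ↦ 2/3  <
u = 2/3, w = 1 ↦ 2/3  <
u = 1, w = 0 ↦ 0  <
u = 1, w = 1/3 ↦ 1/3  <
u = 1, w = 2/3 ↦ 2/3  <
u = 1, w = 1 ↦ 1  ≥
So 1 of the 16 assignments meets the threshold.

1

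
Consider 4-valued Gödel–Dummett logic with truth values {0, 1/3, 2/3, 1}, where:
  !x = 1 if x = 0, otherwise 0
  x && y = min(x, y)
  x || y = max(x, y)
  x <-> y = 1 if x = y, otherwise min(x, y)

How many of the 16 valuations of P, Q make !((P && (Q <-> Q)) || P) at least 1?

4

P = 0, Q = 0 ↦ 1  ≥
P = 0, Q = 1/3 ↦ 1  ≥
P = 0, Q = 2/3 ↦ 1  ≥
P = 0, Q = 1 ↦ 1  ≥
P = 1/3, Q = 0 ↦ 0  <
P = 1/3, Q = 1/3 ↦ 0  <
P = 1/3, Q = 2/3 ↦ 0  <
P = 1/3, Q = 1 ↦ 0  <
P = 2/3, Q = 0 ↦ 0  <
P = 2/3, Q = 1/3 ↦ 0  <
P = 2/3, Q = 2/3 ↦ 0  <
P = 2/3, Q = 1 ↦ 0  <
P = 1, Q = 0 ↦ 0  <
P = 1, Q = 1/3 ↦ 0  <
P = 1, Q = 2/3 ↦ 0  <
P = 1, Q = 1 ↦ 0  <
So 4 of the 16 assignments meet the threshold.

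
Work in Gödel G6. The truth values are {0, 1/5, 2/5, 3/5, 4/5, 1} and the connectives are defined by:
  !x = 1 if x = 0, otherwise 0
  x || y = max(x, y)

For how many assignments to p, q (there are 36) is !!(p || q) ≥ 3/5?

value 1: 35 assignments (counts)
value 0: 1 assignment
So 35 of the 36 assignments meet the threshold.

35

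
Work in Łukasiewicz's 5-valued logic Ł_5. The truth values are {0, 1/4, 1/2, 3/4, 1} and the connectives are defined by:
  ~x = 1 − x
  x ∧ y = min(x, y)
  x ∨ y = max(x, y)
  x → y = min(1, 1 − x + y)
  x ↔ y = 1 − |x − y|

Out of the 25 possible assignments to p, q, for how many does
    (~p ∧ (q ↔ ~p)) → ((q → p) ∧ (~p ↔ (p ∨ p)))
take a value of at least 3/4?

21

value 1: 18 assignments (counts)
value 3/4: 3 assignments (counts)
value 1/2: 2 assignments
value 1/4: 1 assignment
value 0: 1 assignment
So 21 of the 25 assignments meet the threshold.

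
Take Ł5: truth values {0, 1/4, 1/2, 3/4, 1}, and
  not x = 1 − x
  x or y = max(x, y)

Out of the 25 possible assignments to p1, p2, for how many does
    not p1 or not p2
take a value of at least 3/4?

value 1: 9 assignments (counts)
value 3/4: 7 assignments (counts)
value 1/2: 5 assignments
value 1/4: 3 assignments
value 0: 1 assignment
So 16 of the 25 assignments meet the threshold.

16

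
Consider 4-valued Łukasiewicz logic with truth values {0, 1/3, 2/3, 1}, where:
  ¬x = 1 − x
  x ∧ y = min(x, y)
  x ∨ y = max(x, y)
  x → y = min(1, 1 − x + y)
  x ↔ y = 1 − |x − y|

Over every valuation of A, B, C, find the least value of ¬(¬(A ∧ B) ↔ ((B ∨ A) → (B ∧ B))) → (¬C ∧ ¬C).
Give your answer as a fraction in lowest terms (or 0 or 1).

0

Take A = 1, B = 0, C = 1:
A ∧ B = 1 ∧ 0 = 0
¬(A ∧ B) = ¬0 = 1
B ∨ A = 0 ∨ 1 = 1
B ∧ B = 0 ∧ 0 = 0
(B ∨ A) → (B ∧ B) = 1 → 0 = 0
¬(A ∧ B) ↔ ((B ∨ A) → (B ∧ B)) = 1 ↔ 0 = 0
¬(¬(A ∧ B) ↔ ((B ∨ A) → (B ∧ B))) = ¬0 = 1
¬C = ¬1 = 0
¬C = ¬1 = 0
¬C ∧ ¬C = 0 ∧ 0 = 0
¬(¬(A ∧ B) ↔ ((B ∨ A) → (B ∧ B))) → (¬C ∧ ¬C) = 1 → 0 = 0
No assignment yields a value below 0, so this is the minimum.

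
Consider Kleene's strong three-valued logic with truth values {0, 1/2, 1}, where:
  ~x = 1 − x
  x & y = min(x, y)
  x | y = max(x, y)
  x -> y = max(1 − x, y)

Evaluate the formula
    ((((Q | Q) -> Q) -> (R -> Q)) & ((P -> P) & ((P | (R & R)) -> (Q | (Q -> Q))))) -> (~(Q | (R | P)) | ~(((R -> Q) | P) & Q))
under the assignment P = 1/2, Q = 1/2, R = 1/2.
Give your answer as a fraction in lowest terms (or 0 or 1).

Q | Q = 1/2 | 1/2 = 1/2
(Q | Q) -> Q = 1/2 -> 1/2 = 1/2
R -> Q = 1/2 -> 1/2 = 1/2
((Q | Q) -> Q) -> (R -> Q) = 1/2 -> 1/2 = 1/2
P -> P = 1/2 -> 1/2 = 1/2
R & R = 1/2 & 1/2 = 1/2
P | (R & R) = 1/2 | 1/2 = 1/2
Q -> Q = 1/2 -> 1/2 = 1/2
Q | (Q -> Q) = 1/2 | 1/2 = 1/2
(P | (R & R)) -> (Q | (Q -> Q)) = 1/2 -> 1/2 = 1/2
(P -> P) & ((P | (R & R)) -> (Q | (Q -> Q))) = 1/2 & 1/2 = 1/2
(((Q | Q) -> Q) -> (R -> Q)) & ((P -> P) & ((P | (R & R)) -> (Q | (Q -> Q)))) = 1/2 & 1/2 = 1/2
R | P = 1/2 | 1/2 = 1/2
Q | (R | P) = 1/2 | 1/2 = 1/2
~(Q | (R | P)) = ~1/2 = 1/2
R -> Q = 1/2 -> 1/2 = 1/2
(R -> Q) | P = 1/2 | 1/2 = 1/2
((R -> Q) | P) & Q = 1/2 & 1/2 = 1/2
~(((R -> Q) | P) & Q) = ~1/2 = 1/2
~(Q | (R | P)) | ~(((R -> Q) | P) & Q) = 1/2 | 1/2 = 1/2
((((Q | Q) -> Q) -> (R -> Q)) & ((P -> P) & ((P | (R & R)) -> (Q | (Q -> Q))))) -> (~(Q | (R | P)) | ~(((R -> Q) | P) & Q)) = 1/2 -> 1/2 = 1/2

1/2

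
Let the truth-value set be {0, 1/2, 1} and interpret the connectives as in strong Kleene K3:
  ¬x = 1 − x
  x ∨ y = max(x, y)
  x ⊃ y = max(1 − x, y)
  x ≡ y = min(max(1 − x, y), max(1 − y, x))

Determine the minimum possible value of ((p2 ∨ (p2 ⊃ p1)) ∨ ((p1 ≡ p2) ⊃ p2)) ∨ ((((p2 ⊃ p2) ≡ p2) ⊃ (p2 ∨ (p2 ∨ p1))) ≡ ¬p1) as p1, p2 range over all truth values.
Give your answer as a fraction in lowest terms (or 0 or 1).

Take p1 = 0, p2 = 1/2:
p2 ⊃ p1 = 1/2 ⊃ 0 = 1/2
p2 ∨ (p2 ⊃ p1) = 1/2 ∨ 1/2 = 1/2
p1 ≡ p2 = 0 ≡ 1/2 = 1/2
(p1 ≡ p2) ⊃ p2 = 1/2 ⊃ 1/2 = 1/2
(p2 ∨ (p2 ⊃ p1)) ∨ ((p1 ≡ p2) ⊃ p2) = 1/2 ∨ 1/2 = 1/2
p2 ⊃ p2 = 1/2 ⊃ 1/2 = 1/2
(p2 ⊃ p2) ≡ p2 = 1/2 ≡ 1/2 = 1/2
p2 ∨ p1 = 1/2 ∨ 0 = 1/2
p2 ∨ (p2 ∨ p1) = 1/2 ∨ 1/2 = 1/2
((p2 ⊃ p2) ≡ p2) ⊃ (p2 ∨ (p2 ∨ p1)) = 1/2 ⊃ 1/2 = 1/2
¬p1 = ¬0 = 1
(((p2 ⊃ p2) ≡ p2) ⊃ (p2 ∨ (p2 ∨ p1))) ≡ ¬p1 = 1/2 ≡ 1 = 1/2
((p2 ∨ (p2 ⊃ p1)) ∨ ((p1 ≡ p2) ⊃ p2)) ∨ ((((p2 ⊃ p2) ≡ p2) ⊃ (p2 ∨ (p2 ∨ p1))) ≡ ¬p1) = 1/2 ∨ 1/2 = 1/2
No assignment yields a value below 1/2, so this is the minimum.

1/2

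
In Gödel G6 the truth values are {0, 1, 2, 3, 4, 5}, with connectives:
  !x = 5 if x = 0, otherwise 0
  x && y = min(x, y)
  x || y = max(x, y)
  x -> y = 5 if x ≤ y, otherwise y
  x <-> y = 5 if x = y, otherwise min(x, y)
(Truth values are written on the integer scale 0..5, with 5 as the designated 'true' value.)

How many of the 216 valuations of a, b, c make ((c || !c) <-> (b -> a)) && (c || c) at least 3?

value 5: 21 assignments (counts)
value 4: 23 assignments (counts)
value 3: 28 assignments (counts)
value 2: 36 assignments
value 1: 47 assignments
value 0: 61 assignments
So 72 of the 216 assignments meet the threshold.

72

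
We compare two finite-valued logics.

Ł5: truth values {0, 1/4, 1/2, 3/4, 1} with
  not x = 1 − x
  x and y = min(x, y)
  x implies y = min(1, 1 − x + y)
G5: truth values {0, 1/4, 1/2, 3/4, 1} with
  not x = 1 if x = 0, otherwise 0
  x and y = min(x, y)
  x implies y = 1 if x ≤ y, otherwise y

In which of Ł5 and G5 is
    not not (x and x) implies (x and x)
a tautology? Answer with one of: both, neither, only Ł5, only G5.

only Ł5

In Ł5: every assignment gives 1 — tautology.
In G5: at x = 1/4 the value is 1/4 — not a tautology.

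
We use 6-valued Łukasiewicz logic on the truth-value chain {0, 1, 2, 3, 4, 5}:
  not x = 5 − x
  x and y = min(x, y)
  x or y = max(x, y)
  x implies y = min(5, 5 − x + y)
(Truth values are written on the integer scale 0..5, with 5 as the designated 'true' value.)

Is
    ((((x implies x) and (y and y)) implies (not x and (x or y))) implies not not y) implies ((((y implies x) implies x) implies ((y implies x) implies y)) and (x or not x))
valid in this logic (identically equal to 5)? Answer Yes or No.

No

Counterexample: take x = 1, y = 5.
x implies x = 1 implies 1 = 5
y and y = 5 and 5 = 5
(x implies x) and (y and y) = 5 and 5 = 5
not x = not 1 = 4
x or y = 1 or 5 = 5
not x and (x or y) = 4 and 5 = 4
((x implies x) and (y and y)) implies (not x and (x or y)) = 5 implies 4 = 4
not y = not 5 = 0
not not y = not 0 = 5
(((x implies x) and (y and y)) implies (not x and (x or y))) implies not not y = 4 implies 5 = 5
y implies x = 5 implies 1 = 1
(y implies x) implies x = 1 implies 1 = 5
y implies x = 5 implies 1 = 1
(y implies x) implies y = 1 implies 5 = 5
((y implies x) implies x) implies ((y implies x) implies y) = 5 implies 5 = 5
not x = not 1 = 4
x or not x = 1 or 4 = 4
(((y implies x) implies x) implies ((y implies x) implies y)) and (x or not x) = 5 and 4 = 4
((((x implies x) and (y and y)) implies (not x and (x or y))) implies not not y) implies ((((y implies x) implies x) implies ((y implies x) implies y)) and (x or not x)) = 5 implies 4 = 4
This gives 4 ≠ 5.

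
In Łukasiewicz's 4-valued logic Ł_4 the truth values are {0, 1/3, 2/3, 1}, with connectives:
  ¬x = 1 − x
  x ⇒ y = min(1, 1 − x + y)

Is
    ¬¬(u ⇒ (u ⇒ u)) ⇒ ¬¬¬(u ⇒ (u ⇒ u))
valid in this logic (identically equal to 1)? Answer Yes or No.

No

Counterexample: take u = 0.
u ⇒ u = 0 ⇒ 0 = 1
u ⇒ (u ⇒ u) = 0 ⇒ 1 = 1
¬(u ⇒ (u ⇒ u)) = ¬1 = 0
¬¬(u ⇒ (u ⇒ u)) = ¬0 = 1
¬¬(u ⇒ (u ⇒ u)) = ¬0 = 1
¬¬¬(u ⇒ (u ⇒ u)) = ¬1 = 0
¬¬(u ⇒ (u ⇒ u)) ⇒ ¬¬¬(u ⇒ (u ⇒ u)) = 1 ⇒ 0 = 0
This gives 0 ≠ 1.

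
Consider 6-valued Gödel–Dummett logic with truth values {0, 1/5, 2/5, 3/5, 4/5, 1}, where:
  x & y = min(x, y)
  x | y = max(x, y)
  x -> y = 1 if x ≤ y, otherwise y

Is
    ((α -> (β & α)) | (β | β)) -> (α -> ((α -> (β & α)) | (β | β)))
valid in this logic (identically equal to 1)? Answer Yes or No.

Yes

At α = 2/5, β = 2/5, for instance:
β & α = 2/5 & 2/5 = 2/5
α -> (β & α) = 2/5 -> 2/5 = 1
β | β = 2/5 | 2/5 = 2/5
(α -> (β & α)) | (β | β) = 1 | 2/5 = 1
α -> ((α -> (β & α)) | (β | β)) = 2/5 -> 1 = 1
((α -> (β & α)) | (β | β)) -> (α -> ((α -> (β & α)) | (β | β))) = 1 -> 1 = 1
and checking the remaining 35 assignments likewise gives ≥ 1 in every case.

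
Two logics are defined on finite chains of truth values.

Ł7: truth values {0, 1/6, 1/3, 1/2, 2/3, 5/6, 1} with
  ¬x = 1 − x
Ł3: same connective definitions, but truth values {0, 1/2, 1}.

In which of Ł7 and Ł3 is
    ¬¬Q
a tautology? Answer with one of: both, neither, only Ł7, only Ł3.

In Ł7: at Q = 0 the value is 0 — not a tautology.
In Ł3: at Q = 0 the value is 0 — not a tautology.

neither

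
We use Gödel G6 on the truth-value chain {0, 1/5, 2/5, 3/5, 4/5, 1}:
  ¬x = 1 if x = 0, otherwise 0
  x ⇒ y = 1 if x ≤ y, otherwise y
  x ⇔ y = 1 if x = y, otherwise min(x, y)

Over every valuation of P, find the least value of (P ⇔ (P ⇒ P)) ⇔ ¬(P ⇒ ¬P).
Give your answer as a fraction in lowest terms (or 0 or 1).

Take P = 1/5:
P ⇒ P = 1/5 ⇒ 1/5 = 1
P ⇔ (P ⇒ P) = 1/5 ⇔ 1 = 1/5
¬P = ¬1/5 = 0
P ⇒ ¬P = 1/5 ⇒ 0 = 0
¬(P ⇒ ¬P) = ¬0 = 1
(P ⇔ (P ⇒ P)) ⇔ ¬(P ⇒ ¬P) = 1/5 ⇔ 1 = 1/5
No assignment yields a value below 1/5, so this is the minimum.

1/5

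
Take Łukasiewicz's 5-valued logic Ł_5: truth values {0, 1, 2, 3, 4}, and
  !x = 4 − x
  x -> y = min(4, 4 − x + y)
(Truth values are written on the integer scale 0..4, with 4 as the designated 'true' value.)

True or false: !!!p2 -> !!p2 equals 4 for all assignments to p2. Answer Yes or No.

No

Counterexample: take p2 = 0.
!p2 = !0 = 4
!!p2 = !4 = 0
!!!p2 = !0 = 4
!p2 = !0 = 4
!!p2 = !4 = 0
!!!p2 -> !!p2 = 4 -> 0 = 0
This gives 0 ≠ 4.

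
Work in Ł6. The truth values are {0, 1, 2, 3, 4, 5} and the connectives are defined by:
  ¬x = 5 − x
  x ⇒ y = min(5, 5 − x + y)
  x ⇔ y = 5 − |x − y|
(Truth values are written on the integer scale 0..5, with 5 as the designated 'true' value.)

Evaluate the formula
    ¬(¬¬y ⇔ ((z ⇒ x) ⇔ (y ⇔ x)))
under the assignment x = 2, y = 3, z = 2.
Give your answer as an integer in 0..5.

¬y = ¬3 = 2
¬¬y = ¬2 = 3
z ⇒ x = 2 ⇒ 2 = 5
y ⇔ x = 3 ⇔ 2 = 4
(z ⇒ x) ⇔ (y ⇔ x) = 5 ⇔ 4 = 4
¬¬y ⇔ ((z ⇒ x) ⇔ (y ⇔ x)) = 3 ⇔ 4 = 4
¬(¬¬y ⇔ ((z ⇒ x) ⇔ (y ⇔ x))) = ¬4 = 1

1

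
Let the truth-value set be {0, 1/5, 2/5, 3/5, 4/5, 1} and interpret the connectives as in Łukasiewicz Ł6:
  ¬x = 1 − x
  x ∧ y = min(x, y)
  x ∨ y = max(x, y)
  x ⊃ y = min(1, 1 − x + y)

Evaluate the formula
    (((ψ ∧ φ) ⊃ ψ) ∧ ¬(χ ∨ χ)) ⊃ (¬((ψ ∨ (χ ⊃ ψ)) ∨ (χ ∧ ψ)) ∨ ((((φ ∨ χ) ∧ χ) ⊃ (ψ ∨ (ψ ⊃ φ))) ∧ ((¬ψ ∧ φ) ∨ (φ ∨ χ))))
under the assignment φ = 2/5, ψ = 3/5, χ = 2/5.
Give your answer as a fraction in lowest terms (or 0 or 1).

4/5

ψ ∧ φ = 3/5 ∧ 2/5 = 2/5
(ψ ∧ φ) ⊃ ψ = 2/5 ⊃ 3/5 = 1
χ ∨ χ = 2/5 ∨ 2/5 = 2/5
¬(χ ∨ χ) = ¬2/5 = 3/5
((ψ ∧ φ) ⊃ ψ) ∧ ¬(χ ∨ χ) = 1 ∧ 3/5 = 3/5
χ ⊃ ψ = 2/5 ⊃ 3/5 = 1
ψ ∨ (χ ⊃ ψ) = 3/5 ∨ 1 = 1
χ ∧ ψ = 2/5 ∧ 3/5 = 2/5
(ψ ∨ (χ ⊃ ψ)) ∨ (χ ∧ ψ) = 1 ∨ 2/5 = 1
¬((ψ ∨ (χ ⊃ ψ)) ∨ (χ ∧ ψ)) = ¬1 = 0
φ ∨ χ = 2/5 ∨ 2/5 = 2/5
(φ ∨ χ) ∧ χ = 2/5 ∧ 2/5 = 2/5
ψ ⊃ φ = 3/5 ⊃ 2/5 = 4/5
ψ ∨ (ψ ⊃ φ) = 3/5 ∨ 4/5 = 4/5
((φ ∨ χ) ∧ χ) ⊃ (ψ ∨ (ψ ⊃ φ)) = 2/5 ⊃ 4/5 = 1
¬ψ = ¬3/5 = 2/5
¬ψ ∧ φ = 2/5 ∧ 2/5 = 2/5
φ ∨ χ = 2/5 ∨ 2/5 = 2/5
(¬ψ ∧ φ) ∨ (φ ∨ χ) = 2/5 ∨ 2/5 = 2/5
(((φ ∨ χ) ∧ χ) ⊃ (ψ ∨ (ψ ⊃ φ))) ∧ ((¬ψ ∧ φ) ∨ (φ ∨ χ)) = 1 ∧ 2/5 = 2/5
¬((ψ ∨ (χ ⊃ ψ)) ∨ (χ ∧ ψ)) ∨ ((((φ ∨ χ) ∧ χ) ⊃ (ψ ∨ (ψ ⊃ φ))) ∧ ((¬ψ ∧ φ) ∨ (φ ∨ χ))) = 0 ∨ 2/5 = 2/5
(((ψ ∧ φ) ⊃ ψ) ∧ ¬(χ ∨ χ)) ⊃ (¬((ψ ∨ (χ ⊃ ψ)) ∨ (χ ∧ ψ)) ∨ ((((φ ∨ χ) ∧ χ) ⊃ (ψ ∨ (ψ ⊃ φ))) ∧ ((¬ψ ∧ φ) ∨ (φ ∨ χ)))) = 3/5 ⊃ 2/5 = 4/5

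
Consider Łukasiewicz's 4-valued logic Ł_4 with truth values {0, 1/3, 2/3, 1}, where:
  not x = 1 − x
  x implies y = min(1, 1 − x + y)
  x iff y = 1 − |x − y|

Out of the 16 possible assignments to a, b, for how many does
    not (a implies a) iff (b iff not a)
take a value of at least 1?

2

a = 0, b = 0 ↦ 1  ≥
a = 0, b = 1/3 ↦ 2/3  <
a = 0, b = 2/3 ↦ 1/3  <
a = 0, b = 1 ↦ 0  <
a = 1/3, b = 0 ↦ 2/3  <
a = 1/3, b = 1/3 ↦ 1/3  <
a = 1/3, b = 2/3 ↦ 0  <
a = 1/3, b = 1 ↦ 1/3  <
a = 2/3, b = 0 ↦ 1/3  <
a = 2/3, b = 1/3 ↦ 0  <
a = 2/3, b = 2/3 ↦ 1/3  <
a = 2/3, b = 1 ↦ 2/3  <
a = 1, b = 0 ↦ 0  <
a = 1, b = 1/3 ↦ 1/3  <
a = 1, b = 2/3 ↦ 2/3  <
a = 1, b = 1 ↦ 1  ≥
So 2 of the 16 assignments meet the threshold.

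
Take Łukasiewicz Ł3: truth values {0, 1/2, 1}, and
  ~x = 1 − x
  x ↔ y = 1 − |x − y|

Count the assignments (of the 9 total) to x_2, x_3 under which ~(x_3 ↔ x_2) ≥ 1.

2

x_2 = 0, x_3 = 0 ↦ 0  <
x_2 = 0, x_3 = 1/2 ↦ 1/2  <
x_2 = 0, x_3 = 1 ↦ 1  ≥
x_2 = 1/2, x_3 = 0 ↦ 1/2  <
x_2 = 1/2, x_3 = 1/2 ↦ 0  <
x_2 = 1/2, x_3 = 1 ↦ 1/2  <
x_2 = 1, x_3 = 0 ↦ 1  ≥
x_2 = 1, x_3 = 1/2 ↦ 1/2  <
x_2 = 1, x_3 = 1 ↦ 0  <
So 2 of the 9 assignments meet the threshold.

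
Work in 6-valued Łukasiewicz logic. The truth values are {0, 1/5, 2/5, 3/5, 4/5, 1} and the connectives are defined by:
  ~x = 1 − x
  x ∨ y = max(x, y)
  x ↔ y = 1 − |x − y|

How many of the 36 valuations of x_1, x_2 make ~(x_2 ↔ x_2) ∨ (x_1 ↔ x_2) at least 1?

6

value 1: 6 assignments (counts)
value 4/5: 10 assignments
value 3/5: 8 assignments
value 2/5: 6 assignments
value 1/5: 4 assignments
value 0: 2 assignments
So 6 of the 36 assignments meet the threshold.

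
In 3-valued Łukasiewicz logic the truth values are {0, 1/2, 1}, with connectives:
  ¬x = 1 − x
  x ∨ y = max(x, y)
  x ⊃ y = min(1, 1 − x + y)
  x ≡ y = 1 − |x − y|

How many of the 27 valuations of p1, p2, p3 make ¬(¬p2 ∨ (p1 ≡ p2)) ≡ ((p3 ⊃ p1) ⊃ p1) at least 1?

value 1: 5 assignments (counts)
value 1/2: 12 assignments
value 0: 10 assignments
So 5 of the 27 assignments meet the threshold.

5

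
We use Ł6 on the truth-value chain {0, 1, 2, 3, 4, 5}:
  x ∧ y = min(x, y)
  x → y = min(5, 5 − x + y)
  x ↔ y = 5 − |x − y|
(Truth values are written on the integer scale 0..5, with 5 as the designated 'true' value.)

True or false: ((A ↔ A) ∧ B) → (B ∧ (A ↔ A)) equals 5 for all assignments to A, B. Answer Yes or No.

At A = 1, B = 5, for instance:
A ↔ A = 1 ↔ 1 = 5
(A ↔ A) ∧ B = 5 ∧ 5 = 5
B ∧ (A ↔ A) = 5 ∧ 5 = 5
((A ↔ A) ∧ B) → (B ∧ (A ↔ A)) = 5 → 5 = 5
and checking the remaining 35 assignments likewise gives ≥ 5 in every case.

Yes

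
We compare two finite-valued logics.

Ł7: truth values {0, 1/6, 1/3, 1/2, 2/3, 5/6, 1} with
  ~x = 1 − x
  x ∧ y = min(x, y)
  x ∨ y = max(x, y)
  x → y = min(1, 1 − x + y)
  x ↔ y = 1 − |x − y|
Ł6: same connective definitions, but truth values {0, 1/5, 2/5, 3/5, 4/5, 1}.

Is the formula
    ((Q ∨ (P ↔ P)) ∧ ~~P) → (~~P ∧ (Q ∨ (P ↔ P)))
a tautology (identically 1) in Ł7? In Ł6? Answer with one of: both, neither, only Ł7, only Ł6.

both

In Ł7: every assignment gives 1 — tautology.
In Ł6: every assignment gives 1 — tautology.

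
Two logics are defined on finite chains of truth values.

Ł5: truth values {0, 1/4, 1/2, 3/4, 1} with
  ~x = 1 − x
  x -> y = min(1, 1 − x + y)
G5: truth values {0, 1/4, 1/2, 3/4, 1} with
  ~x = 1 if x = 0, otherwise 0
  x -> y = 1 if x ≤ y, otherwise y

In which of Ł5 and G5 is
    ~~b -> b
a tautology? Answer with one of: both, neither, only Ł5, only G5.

only Ł5

In Ł5: every assignment gives 1 — tautology.
In G5: at b = 1/4 the value is 1/4 — not a tautology.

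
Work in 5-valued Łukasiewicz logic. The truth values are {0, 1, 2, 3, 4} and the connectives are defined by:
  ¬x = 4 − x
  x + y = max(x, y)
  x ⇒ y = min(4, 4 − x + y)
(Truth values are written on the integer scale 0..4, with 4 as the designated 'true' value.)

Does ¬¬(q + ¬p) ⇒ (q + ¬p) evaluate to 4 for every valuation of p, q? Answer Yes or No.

At p = 1, q = 0, for instance:
¬p = ¬1 = 3
q + ¬p = 0 + 3 = 3
¬(q + ¬p) = ¬3 = 1
¬¬(q + ¬p) = ¬1 = 3
¬¬(q + ¬p) ⇒ (q + ¬p) = 3 ⇒ 3 = 4
and checking the remaining 24 assignments likewise gives ≥ 4 in every case.

Yes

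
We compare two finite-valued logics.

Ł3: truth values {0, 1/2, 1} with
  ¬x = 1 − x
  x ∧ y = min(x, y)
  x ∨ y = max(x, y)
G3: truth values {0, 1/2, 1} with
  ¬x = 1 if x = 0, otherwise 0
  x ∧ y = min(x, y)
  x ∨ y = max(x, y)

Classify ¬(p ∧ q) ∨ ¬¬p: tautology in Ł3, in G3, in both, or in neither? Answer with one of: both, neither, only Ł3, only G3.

only G3

In Ł3: at p = 1/2, q = 1/2 the value is 1/2 — not a tautology.
In G3: every assignment gives 1 — tautology.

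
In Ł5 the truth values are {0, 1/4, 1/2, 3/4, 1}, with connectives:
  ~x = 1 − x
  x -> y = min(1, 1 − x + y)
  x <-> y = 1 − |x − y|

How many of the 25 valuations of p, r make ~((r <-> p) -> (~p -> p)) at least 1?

value 1: 1 assignment (counts)
value 3/4: 1 assignment
value 1/2: 2 assignments
value 1/4: 3 assignments
value 0: 18 assignments
So 1 of the 25 assignments meets the threshold.

1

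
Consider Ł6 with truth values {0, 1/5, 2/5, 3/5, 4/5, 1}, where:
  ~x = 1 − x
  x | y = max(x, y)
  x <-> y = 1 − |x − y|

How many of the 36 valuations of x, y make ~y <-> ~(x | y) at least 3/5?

30

value 1: 21 assignments (counts)
value 4/5: 5 assignments (counts)
value 3/5: 4 assignments (counts)
value 2/5: 3 assignments
value 1/5: 2 assignments
value 0: 1 assignment
So 30 of the 36 assignments meet the threshold.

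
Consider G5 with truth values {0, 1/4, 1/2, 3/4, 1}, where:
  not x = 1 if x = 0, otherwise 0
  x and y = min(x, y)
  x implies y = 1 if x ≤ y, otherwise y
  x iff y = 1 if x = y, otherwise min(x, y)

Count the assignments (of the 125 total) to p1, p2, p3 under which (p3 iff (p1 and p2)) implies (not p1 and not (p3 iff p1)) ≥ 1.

value 1: 52 assignments (counts)
value 0: 73 assignments
So 52 of the 125 assignments meet the threshold.

52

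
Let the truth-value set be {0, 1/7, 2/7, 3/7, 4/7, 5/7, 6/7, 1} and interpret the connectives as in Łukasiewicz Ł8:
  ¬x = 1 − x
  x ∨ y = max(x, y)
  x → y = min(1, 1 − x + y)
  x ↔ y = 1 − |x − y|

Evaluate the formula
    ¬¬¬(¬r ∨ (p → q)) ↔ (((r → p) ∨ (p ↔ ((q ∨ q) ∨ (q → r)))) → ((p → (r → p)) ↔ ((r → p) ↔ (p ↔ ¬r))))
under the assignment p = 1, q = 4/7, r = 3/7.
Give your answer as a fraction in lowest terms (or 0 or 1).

¬r = ¬3/7 = 4/7
p → q = 1 → 4/7 = 4/7
¬r ∨ (p → q) = 4/7 ∨ 4/7 = 4/7
¬(¬r ∨ (p → q)) = ¬4/7 = 3/7
¬¬(¬r ∨ (p → q)) = ¬3/7 = 4/7
¬¬¬(¬r ∨ (p → q)) = ¬4/7 = 3/7
r → p = 3/7 → 1 = 1
q ∨ q = 4/7 ∨ 4/7 = 4/7
q → r = 4/7 → 3/7 = 6/7
(q ∨ q) ∨ (q → r) = 4/7 ∨ 6/7 = 6/7
p ↔ ((q ∨ q) ∨ (q → r)) = 1 ↔ 6/7 = 6/7
(r → p) ∨ (p ↔ ((q ∨ q) ∨ (q → r))) = 1 ∨ 6/7 = 1
r → p = 3/7 → 1 = 1
p → (r → p) = 1 → 1 = 1
r → p = 3/7 → 1 = 1
¬r = ¬3/7 = 4/7
p ↔ ¬r = 1 ↔ 4/7 = 4/7
(r → p) ↔ (p ↔ ¬r) = 1 ↔ 4/7 = 4/7
(p → (r → p)) ↔ ((r → p) ↔ (p ↔ ¬r)) = 1 ↔ 4/7 = 4/7
((r → p) ∨ (p ↔ ((q ∨ q) ∨ (q → r)))) → ((p → (r → p)) ↔ ((r → p) ↔ (p ↔ ¬r))) = 1 → 4/7 = 4/7
¬¬¬(¬r ∨ (p → q)) ↔ (((r → p) ∨ (p ↔ ((q ∨ q) ∨ (q → r)))) → ((p → (r → p)) ↔ ((r → p) ↔ (p ↔ ¬r)))) = 3/7 ↔ 4/7 = 6/7

6/7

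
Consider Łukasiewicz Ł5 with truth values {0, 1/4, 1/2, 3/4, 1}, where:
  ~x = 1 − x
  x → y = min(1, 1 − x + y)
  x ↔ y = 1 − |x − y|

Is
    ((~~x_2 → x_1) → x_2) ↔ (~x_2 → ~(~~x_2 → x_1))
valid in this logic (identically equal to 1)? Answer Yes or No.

Yes

At x_1 = 1/4, x_2 = 1/4, for instance:
~x_2 = ~1/4 = 3/4
~~x_2 = ~3/4 = 1/4
~~x_2 → x_1 = 1/4 → 1/4 = 1
(~~x_2 → x_1) → x_2 = 1 → 1/4 = 1/4
~x_2 = ~1/4 = 3/4
~(~~x_2 → x_1) = ~1 = 0
~x_2 → ~(~~x_2 → x_1) = 3/4 → 0 = 1/4
((~~x_2 → x_1) → x_2) ↔ (~x_2 → ~(~~x_2 → x_1)) = 1/4 ↔ 1/4 = 1
and checking the remaining 24 assignments likewise gives ≥ 1 in every case.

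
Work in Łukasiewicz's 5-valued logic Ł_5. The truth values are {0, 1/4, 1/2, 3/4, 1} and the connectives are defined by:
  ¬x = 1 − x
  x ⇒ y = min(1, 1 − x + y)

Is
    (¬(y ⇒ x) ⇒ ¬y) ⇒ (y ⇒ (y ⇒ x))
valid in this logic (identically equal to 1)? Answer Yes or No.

Yes

At x = 1/4, y = 3/4, for instance:
y ⇒ x = 3/4 ⇒ 1/4 = 1/2
¬(y ⇒ x) = ¬1/2 = 1/2
¬y = ¬3/4 = 1/4
¬(y ⇒ x) ⇒ ¬y = 1/2 ⇒ 1/4 = 3/4
y ⇒ (y ⇒ x) = 3/4 ⇒ 1/2 = 3/4
(¬(y ⇒ x) ⇒ ¬y) ⇒ (y ⇒ (y ⇒ x)) = 3/4 ⇒ 3/4 = 1
and checking the remaining 24 assignments likewise gives ≥ 1 in every case.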